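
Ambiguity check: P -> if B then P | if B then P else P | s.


dangling else: 'if B then if B then s else s' parses two ways
Ambiguous


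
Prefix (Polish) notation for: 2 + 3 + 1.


left-to-right (same/higher precedence on left): tree is (+ (+ 2 3) 1)
Prefix: + + 2 3 1


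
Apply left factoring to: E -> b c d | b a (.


Common prefix: 'b'
Factored: E -> b E', E' -> c d | a (


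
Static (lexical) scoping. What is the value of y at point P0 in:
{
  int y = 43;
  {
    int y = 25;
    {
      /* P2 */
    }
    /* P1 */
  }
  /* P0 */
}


y declared in the same block as P0
y = 43


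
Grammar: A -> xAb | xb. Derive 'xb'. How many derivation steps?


Derivation: A => xb
Steps: 1


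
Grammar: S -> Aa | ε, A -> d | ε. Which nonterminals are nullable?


A nonterminal is nullable iff some alternative derives ε (directly, or every symbol in it is nullable)
Nullable: {A, S}


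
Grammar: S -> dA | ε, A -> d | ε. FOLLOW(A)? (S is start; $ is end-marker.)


$ ∈ FOLLOW(S). For each A -> αBβ: add FIRST(β)\{ε} to FOLLOW(B); if β nullable, add FOLLOW(A).
FOLLOW(A) = {$}


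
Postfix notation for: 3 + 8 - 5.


Left to right (same or higher precedence on left)
Postfix: 3 8 + 5 -


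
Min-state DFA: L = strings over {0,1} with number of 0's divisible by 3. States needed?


Track (count of 0) mod 3: states 0..2, accept at 0
Minimal DFA: 3 states


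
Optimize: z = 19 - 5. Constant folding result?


19 - 5 = 14 at compile time
Optimized: z = 14


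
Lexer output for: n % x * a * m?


Scan left to right, longest-match per lexeme
Tokens: ID(n), OP(%), ID(x), OP(*), ID(a), OP(*), ID(m)


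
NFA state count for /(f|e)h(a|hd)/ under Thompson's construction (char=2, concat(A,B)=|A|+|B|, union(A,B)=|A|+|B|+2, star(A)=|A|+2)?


Syntax tree has 6 char leaf(s), 2 union(s), 0 star(s)
chars contribute 6×2 = 12; each union adds +2; each star adds +2
Total: 12 + 4 + 0 = 16 states


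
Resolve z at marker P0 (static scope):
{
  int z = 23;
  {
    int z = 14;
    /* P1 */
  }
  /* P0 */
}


z declared in the same block as P0
z = 23


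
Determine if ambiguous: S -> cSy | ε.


balanced c^n…y^n: each string has a unique parse
Unambiguous


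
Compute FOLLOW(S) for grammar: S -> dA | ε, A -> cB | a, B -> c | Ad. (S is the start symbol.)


$ ∈ FOLLOW(S). For each A -> αBβ: add FIRST(β)\{ε} to FOLLOW(B); if β nullable, add FOLLOW(A).
FOLLOW(S) = {$}


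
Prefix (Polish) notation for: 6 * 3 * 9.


left-to-right (same/higher precedence on left): tree is (* (* 6 3) 9)
Prefix: * * 6 3 9


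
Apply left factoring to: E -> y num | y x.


Common prefix: 'y'
Factored: E -> y E', E' -> num | x


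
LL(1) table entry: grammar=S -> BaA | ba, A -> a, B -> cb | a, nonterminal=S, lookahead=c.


For [S, c]: 'c' ∈ FIRST(BaA)
Entry: S -> BaA


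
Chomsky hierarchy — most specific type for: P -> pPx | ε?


Single nonterminal LHS, but p^n x^n is not regular
Classification: Type 2 (Context-Free)


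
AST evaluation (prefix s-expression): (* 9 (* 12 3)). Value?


Evaluate inner: (* 12 3) = 36
Evaluate root: (* 9 36) = 324
Result: 324


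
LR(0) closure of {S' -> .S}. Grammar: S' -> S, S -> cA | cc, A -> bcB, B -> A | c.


Start: S' -> .S
For each item with dot before a nonterminal B, add B -> .γ for every B-production
Closure: [S' -> .S, S -> .cA, S -> .cc]


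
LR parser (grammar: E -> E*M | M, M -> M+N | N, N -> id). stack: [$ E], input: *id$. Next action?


shift '*' to continue E -> E*M
Action: shift


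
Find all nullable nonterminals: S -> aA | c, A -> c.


A nonterminal is nullable iff some alternative derives ε (directly, or every symbol in it is nullable)
Nullable: {}


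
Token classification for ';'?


Pattern: delimiter/punctuation
Type: PUNCTUATION


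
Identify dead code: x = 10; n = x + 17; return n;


x is read by n's definition; n is returned
No dead code


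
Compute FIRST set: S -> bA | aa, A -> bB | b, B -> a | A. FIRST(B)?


Per alternative of B: FIRST(a) = {a}; FIRST(A) = {b}
FIRST(B) = {a, b}


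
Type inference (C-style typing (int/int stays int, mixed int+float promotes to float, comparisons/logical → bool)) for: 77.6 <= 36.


Operand types: float <= int
Rule: comparison yields bool
Result type: bool


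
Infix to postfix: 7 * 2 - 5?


Left to right (same or higher precedence on left)
Postfix: 7 2 * 5 -


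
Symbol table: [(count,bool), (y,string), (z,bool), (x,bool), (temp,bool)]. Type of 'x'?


Lookup 'x' → type bool


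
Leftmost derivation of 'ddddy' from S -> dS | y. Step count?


Derivation: S => dS => ddS => dddS => ddddS => ddddy
Steps: 5


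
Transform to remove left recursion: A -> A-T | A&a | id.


Left-recursive alternatives: A-T, A&a; non-recursive: id
Introduce A': A -> idA', A' -> -TA' | &aA' | ε


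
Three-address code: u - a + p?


Break into single-operator statements:
t1 = u - a
t2 = t1 + p


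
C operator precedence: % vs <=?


'%' is multiplicative (level 10); '<=' is relational (level 7)
Higher level binds tighter
'%' has higher precedence than '<='


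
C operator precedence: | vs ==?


'==' is equality (level 6); '|' is bitwise OR (level 3)
Higher level binds tighter
'==' has higher precedence than '|'


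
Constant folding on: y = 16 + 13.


16 + 13 = 29 at compile time
Optimized: y = 29


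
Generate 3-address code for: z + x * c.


Break into single-operator statements:
t1 = x * c
t2 = z + t1


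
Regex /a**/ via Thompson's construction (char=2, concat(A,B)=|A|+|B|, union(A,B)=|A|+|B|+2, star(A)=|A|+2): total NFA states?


Syntax tree has 1 char leaf(s), 0 union(s), 2 star(s)
chars contribute 1×2 = 2; each union adds +2; each star adds +2
Total: 2 + 0 + 4 = 6 states


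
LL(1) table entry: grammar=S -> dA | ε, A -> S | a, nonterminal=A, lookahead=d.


For [A, d]: 'd' ∈ FIRST(S)
Entry: A -> S


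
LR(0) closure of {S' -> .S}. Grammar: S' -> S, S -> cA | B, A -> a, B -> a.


Start: S' -> .S
For each item with dot before a nonterminal B, add B -> .γ for every B-production
Closure: [S' -> .S, S -> .cA, S -> .B, B -> .a]


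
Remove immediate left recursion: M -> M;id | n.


Left-recursive alternatives: M;id; non-recursive: n
Introduce M': M -> nM', M' -> ;idM' | ε


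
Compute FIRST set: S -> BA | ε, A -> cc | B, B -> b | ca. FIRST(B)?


Per alternative of B: FIRST(b) = {b}; FIRST(ca) = {c}
FIRST(B) = {b, c}


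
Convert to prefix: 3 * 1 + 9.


left-to-right (same/higher precedence on left): tree is (+ (* 3 1) 9)
Prefix: + * 3 1 9


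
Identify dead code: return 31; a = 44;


statement follows a return and is unreachable
Dead: 'a = 44'


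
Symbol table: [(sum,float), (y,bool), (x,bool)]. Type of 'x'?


Lookup 'x' → type bool


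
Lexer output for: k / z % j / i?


Scan left to right, longest-match per lexeme
Tokens: ID(k), OP(/), ID(z), OP(%), ID(j), OP(/), ID(i)


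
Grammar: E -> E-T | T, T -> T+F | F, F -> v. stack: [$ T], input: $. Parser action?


lookahead ∉ {+} so T won't extend; reduce E -> T
Action: reduce (E -> T)


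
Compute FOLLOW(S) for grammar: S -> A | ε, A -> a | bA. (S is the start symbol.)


$ ∈ FOLLOW(S). For each A -> αBβ: add FIRST(β)\{ε} to FOLLOW(B); if β nullable, add FOLLOW(A).
FOLLOW(S) = {$}


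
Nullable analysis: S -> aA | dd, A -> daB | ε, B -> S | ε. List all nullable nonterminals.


A nonterminal is nullable iff some alternative derives ε (directly, or every symbol in it is nullable)
Nullable: {A, B}


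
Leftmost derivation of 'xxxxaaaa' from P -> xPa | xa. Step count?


Derivation: P => xPa => xxPaa => xxxPaaa => xxxxaaaa
Steps: 4


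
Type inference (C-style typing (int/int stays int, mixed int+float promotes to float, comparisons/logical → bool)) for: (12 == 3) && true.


Operand types: bool && bool
Rule: logical operators take bool operands and yield bool
Result type: bool


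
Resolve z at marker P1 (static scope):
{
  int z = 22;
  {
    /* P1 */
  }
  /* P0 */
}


P1's block does not declare z; resolves to the enclosing declaration at depth 0
z = 22


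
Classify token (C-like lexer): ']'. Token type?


Pattern: delimiter/punctuation
Type: PUNCTUATION


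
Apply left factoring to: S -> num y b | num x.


Common prefix: 'num'
Factored: S -> num S', S' -> y b | x


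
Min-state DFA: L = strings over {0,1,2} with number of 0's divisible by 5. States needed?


Track (count of 0) mod 5: states 0..4, accept at 0
Minimal DFA: 5 states


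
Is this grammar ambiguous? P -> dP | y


right-linear, alternatives start with distinct terminals 'd' vs 'y': unique leftmost derivation
Unambiguous


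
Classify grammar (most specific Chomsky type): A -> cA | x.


Right-linear: every RHS is a terminal or a terminal followed by one nonterminal
Classification: Type 3 (Regular)


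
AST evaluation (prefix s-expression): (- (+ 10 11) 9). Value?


Evaluate inner: (+ 10 11) = 21
Evaluate root: (- 21 9) = 12
Result: 12


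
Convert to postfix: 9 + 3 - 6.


Left to right (same or higher precedence on left)
Postfix: 9 3 + 6 -


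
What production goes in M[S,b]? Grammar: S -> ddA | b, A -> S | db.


For [S, b]: 'b' ∈ FIRST(b)
Entry: S -> b


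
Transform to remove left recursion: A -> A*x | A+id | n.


Left-recursive alternatives: A*x, A+id; non-recursive: n
Introduce A': A -> nA', A' -> *xA' | +idA' | ε


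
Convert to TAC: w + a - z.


Break into single-operator statements:
t1 = w + a
t2 = t1 - z


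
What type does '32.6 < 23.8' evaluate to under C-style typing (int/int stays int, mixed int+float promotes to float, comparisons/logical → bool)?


Operand types: float < float
Rule: comparison yields bool
Result type: bool


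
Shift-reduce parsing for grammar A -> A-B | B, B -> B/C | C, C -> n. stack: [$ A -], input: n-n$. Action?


no handle ('A-' is not any RHS); shift 'n'
Action: shift


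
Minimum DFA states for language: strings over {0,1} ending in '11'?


Track the longest suffix of input matching a prefix of '11': 3 classes (prefixes of length 0..2)
Minimal DFA: 3 states


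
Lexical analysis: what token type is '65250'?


Pattern: digits only
Type: INTEGER_LITERAL


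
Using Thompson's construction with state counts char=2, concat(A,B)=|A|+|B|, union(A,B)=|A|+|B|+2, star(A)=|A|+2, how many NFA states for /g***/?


Syntax tree has 1 char leaf(s), 0 union(s), 3 star(s)
chars contribute 1×2 = 2; each union adds +2; each star adds +2
Total: 2 + 0 + 6 = 8 states


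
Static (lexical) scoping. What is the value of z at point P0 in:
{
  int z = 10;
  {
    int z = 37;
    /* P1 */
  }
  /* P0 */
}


z declared in the same block as P0
z = 10


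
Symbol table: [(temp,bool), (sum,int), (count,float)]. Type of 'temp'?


Lookup 'temp' → type bool


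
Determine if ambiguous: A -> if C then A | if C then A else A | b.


dangling else: 'if C then if C then b else b' parses two ways
Ambiguous


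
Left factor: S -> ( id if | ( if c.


Common prefix: '('
Factored: S -> ( S', S' -> id if | if c


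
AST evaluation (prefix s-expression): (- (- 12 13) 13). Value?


Evaluate inner: (- 12 13) = -1
Evaluate root: (- -1 13) = -14
Result: -14


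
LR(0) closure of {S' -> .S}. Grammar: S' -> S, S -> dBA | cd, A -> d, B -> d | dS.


Start: S' -> .S
For each item with dot before a nonterminal B, add B -> .γ for every B-production
Closure: [S' -> .S, S -> .dBA, S -> .cd]


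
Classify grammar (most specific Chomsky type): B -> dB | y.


Right-linear: every RHS is a terminal or a terminal followed by one nonterminal
Classification: Type 3 (Regular)


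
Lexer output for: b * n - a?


Scan left to right, longest-match per lexeme
Tokens: ID(b), OP(*), ID(n), OP(-), ID(a)


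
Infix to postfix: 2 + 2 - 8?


Left to right (same or higher precedence on left)
Postfix: 2 2 + 8 -


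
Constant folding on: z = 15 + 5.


15 + 5 = 20 at compile time
Optimized: z = 20


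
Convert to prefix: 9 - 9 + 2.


left-to-right (same/higher precedence on left): tree is (+ (- 9 9) 2)
Prefix: + - 9 9 2


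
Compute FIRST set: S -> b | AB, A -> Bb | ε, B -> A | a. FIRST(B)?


Per alternative of B: FIRST(A) = {a, b, ε}; FIRST(a) = {a}
FIRST(B) = {a, b, ε}


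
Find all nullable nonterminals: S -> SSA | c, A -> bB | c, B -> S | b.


A nonterminal is nullable iff some alternative derives ε (directly, or every symbol in it is nullable)
Nullable: {}


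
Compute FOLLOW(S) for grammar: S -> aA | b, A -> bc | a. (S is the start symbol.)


$ ∈ FOLLOW(S). For each A -> αBβ: add FIRST(β)\{ε} to FOLLOW(B); if β nullable, add FOLLOW(A).
FOLLOW(S) = {$}


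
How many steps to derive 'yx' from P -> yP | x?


Derivation: P => yP => yx
Steps: 2


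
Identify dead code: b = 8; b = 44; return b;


first assignment to b is overwritten before any read
Dead: 'b = 8'


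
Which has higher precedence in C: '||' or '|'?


'|' is bitwise OR (level 3); '||' is logical OR (level 1)
Higher level binds tighter
'|' has higher precedence than '||'


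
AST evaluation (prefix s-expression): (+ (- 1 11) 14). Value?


Evaluate inner: (- 1 11) = -10
Evaluate root: (+ -10 14) = 4
Result: 4


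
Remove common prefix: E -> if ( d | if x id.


Common prefix: 'if'
Factored: E -> if E', E' -> ( d | x id


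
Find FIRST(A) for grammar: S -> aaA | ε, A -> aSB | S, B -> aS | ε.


Per alternative of A: FIRST(aSB) = {a}; FIRST(S) = {a, ε}
FIRST(A) = {a, ε}


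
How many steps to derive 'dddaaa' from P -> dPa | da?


Derivation: P => dPa => ddPaa => dddaaa
Steps: 3


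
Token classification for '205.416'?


Pattern: digits with a decimal point
Type: FLOAT_LITERAL


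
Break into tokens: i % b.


Scan left to right, longest-match per lexeme
Tokens: ID(i), OP(%), ID(b)


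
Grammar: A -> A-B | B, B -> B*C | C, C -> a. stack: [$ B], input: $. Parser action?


lookahead ∉ {*} so B won't extend; reduce A -> B
Action: reduce (A -> B)


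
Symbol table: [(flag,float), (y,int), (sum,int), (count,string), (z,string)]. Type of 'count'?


Lookup 'count' → type string


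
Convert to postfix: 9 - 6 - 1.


Left to right (same or higher precedence on left)
Postfix: 9 6 - 1 -


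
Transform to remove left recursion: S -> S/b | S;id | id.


Left-recursive alternatives: S/b, S;id; non-recursive: id
Introduce S': S -> idS', S' -> /bS' | ;idS' | ε


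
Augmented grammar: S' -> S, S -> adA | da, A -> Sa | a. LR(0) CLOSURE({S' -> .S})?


Start: S' -> .S
For each item with dot before a nonterminal B, add B -> .γ for every B-production
Closure: [S' -> .S, S -> .adA, S -> .da]


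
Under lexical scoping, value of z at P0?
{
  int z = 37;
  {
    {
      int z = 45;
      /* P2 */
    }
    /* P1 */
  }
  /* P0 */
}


z declared in the same block as P0
z = 37


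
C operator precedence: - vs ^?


'-' is additive (level 9); '^' is bitwise XOR (level 4)
Higher level binds tighter
'-' has higher precedence than '^'


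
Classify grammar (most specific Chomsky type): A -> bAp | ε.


Single nonterminal LHS, but b^n p^n is not regular
Classification: Type 2 (Context-Free)


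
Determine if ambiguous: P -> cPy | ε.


balanced c^n…y^n: each string has a unique parse
Unambiguous


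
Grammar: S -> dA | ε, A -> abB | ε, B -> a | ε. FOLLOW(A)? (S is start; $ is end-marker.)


$ ∈ FOLLOW(S). For each A -> αBβ: add FIRST(β)\{ε} to FOLLOW(B); if β nullable, add FOLLOW(A).
FOLLOW(A) = {$}


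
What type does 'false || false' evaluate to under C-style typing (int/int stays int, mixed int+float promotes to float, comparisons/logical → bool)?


Operand types: bool || bool
Rule: logical operators take bool operands and yield bool
Result type: bool


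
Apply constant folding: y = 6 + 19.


6 + 19 = 25 at compile time
Optimized: y = 25


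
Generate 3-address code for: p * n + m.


Break into single-operator statements:
t1 = p * n
t2 = t1 + m


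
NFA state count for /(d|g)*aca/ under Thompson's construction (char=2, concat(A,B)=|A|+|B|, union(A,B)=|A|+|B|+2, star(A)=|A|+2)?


Syntax tree has 5 char leaf(s), 1 union(s), 1 star(s)
chars contribute 5×2 = 10; each union adds +2; each star adds +2
Total: 10 + 2 + 2 = 14 states


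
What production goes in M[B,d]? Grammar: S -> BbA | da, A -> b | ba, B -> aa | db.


For [B, d]: 'd' ∈ FIRST(db)
Entry: B -> db


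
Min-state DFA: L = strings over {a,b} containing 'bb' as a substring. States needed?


KMP-style automaton: 2 progress states + 1 absorbing accept = 3
Minimal DFA: 3 states


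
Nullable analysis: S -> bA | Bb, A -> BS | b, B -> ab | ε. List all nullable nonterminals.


A nonterminal is nullable iff some alternative derives ε (directly, or every symbol in it is nullable)
Nullable: {B}


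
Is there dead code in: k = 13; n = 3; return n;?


k is assigned but never read
Dead: 'k = 13'


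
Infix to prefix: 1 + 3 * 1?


'*' binds tighter: tree is (+ 1 (* 3 1))
Prefix: + 1 * 3 1


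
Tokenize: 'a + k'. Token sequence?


Scan left to right, longest-match per lexeme
Tokens: ID(a), OP(+), ID(k)


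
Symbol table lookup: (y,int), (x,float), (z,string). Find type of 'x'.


Lookup 'x' → type float


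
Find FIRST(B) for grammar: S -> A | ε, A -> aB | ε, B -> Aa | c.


Per alternative of B: FIRST(Aa) = {a}; FIRST(c) = {c}
FIRST(B) = {a, c}


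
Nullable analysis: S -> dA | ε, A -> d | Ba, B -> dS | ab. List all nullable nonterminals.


A nonterminal is nullable iff some alternative derives ε (directly, or every symbol in it is nullable)
Nullable: {S}


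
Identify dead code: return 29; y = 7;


statement follows a return and is unreachable
Dead: 'y = 7'


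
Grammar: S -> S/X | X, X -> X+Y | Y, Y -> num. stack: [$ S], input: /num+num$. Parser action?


shift '/' to continue S -> S/X
Action: shift


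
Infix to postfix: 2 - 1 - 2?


Left to right (same or higher precedence on left)
Postfix: 2 1 - 2 -


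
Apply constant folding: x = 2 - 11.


2 - 11 = -9 at compile time
Optimized: x = -9


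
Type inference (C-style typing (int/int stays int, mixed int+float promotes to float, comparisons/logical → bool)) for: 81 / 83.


Operand types: int / int
Rule: mixed int/float promotes to float; int/int stays int
Result type: int


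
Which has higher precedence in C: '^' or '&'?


'&' is bitwise AND (level 5); '^' is bitwise XOR (level 4)
Higher level binds tighter
'&' has higher precedence than '^'


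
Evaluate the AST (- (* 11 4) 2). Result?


Evaluate inner: (* 11 4) = 44
Evaluate root: (- 44 2) = 42
Result: 42


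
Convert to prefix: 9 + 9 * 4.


'*' binds tighter: tree is (+ 9 (* 9 4))
Prefix: + 9 * 9 4


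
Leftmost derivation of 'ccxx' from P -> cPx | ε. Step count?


Derivation: P => cPx => ccPxx => ccxx
Steps: 3


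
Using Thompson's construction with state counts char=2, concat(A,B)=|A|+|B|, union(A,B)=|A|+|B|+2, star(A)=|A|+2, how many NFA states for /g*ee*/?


Syntax tree has 3 char leaf(s), 0 union(s), 2 star(s)
chars contribute 3×2 = 6; each union adds +2; each star adds +2
Total: 6 + 0 + 4 = 10 states


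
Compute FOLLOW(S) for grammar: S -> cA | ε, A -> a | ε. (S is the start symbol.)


$ ∈ FOLLOW(S). For each A -> αBβ: add FIRST(β)\{ε} to FOLLOW(B); if β nullable, add FOLLOW(A).
FOLLOW(S) = {$}


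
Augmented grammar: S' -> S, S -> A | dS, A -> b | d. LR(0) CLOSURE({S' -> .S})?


Start: S' -> .S
For each item with dot before a nonterminal B, add B -> .γ for every B-production
Closure: [S' -> .S, S -> .A, S -> .dS, A -> .b, A -> .d]


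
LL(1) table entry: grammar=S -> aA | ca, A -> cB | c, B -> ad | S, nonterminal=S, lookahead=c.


For [S, c]: 'c' ∈ FIRST(ca)
Entry: S -> ca


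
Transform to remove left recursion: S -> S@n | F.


Left-recursive alternatives: S@n; non-recursive: F
Introduce S': S -> FS', S' -> @nS' | ε


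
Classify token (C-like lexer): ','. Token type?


Pattern: delimiter/punctuation
Type: PUNCTUATION


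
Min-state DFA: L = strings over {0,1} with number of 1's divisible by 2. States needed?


Track (count of 1) mod 2: states 0..1, accept at 0
Minimal DFA: 2 states


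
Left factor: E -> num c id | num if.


Common prefix: 'num'
Factored: E -> num E', E' -> c id | if


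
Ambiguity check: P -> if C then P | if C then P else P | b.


dangling else: 'if C then if C then b else b' parses two ways
Ambiguous


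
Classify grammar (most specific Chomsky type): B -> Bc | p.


Left-linear: every RHS is a terminal or one nonterminal followed by a terminal
Classification: Type 3 (Regular)


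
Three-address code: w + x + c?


Break into single-operator statements:
t1 = w + x
t2 = t1 + c


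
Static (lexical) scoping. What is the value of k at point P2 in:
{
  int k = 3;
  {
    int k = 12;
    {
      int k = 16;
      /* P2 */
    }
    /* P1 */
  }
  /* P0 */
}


k declared in the same block as P2
k = 16


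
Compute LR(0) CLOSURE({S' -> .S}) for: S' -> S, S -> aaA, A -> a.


Start: S' -> .S
For each item with dot before a nonterminal B, add B -> .γ for every B-production
Closure: [S' -> .S, S -> .aaA]


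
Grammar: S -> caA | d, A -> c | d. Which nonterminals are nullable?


A nonterminal is nullable iff some alternative derives ε (directly, or every symbol in it is nullable)
Nullable: {}


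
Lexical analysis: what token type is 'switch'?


Pattern: reserved word
Type: KEYWORD


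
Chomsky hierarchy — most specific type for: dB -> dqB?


LHS has context (more than one symbol) and |LHS| ≤ |RHS|
Classification: Type 1 (Context-Sensitive)


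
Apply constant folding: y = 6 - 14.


6 - 14 = -8 at compile time
Optimized: y = -8


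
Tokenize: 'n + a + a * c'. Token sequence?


Scan left to right, longest-match per lexeme
Tokens: ID(n), OP(+), ID(a), OP(+), ID(a), OP(*), ID(c)


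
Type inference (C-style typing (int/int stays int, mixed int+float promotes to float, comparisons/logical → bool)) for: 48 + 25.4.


Operand types: int + float
Rule: mixed int/float promotes to float; int/int stays int
Result type: float


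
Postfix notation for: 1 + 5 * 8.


* has higher precedence, evaluate 5*8 first
Postfix: 1 5 8 * +


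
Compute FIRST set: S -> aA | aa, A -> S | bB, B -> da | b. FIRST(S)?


Per alternative of S: FIRST(aA) = {a}; FIRST(aa) = {a}
FIRST(S) = {a}


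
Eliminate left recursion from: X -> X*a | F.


Left-recursive alternatives: X*a; non-recursive: F
Introduce X': X -> FX', X' -> *aX' | ε


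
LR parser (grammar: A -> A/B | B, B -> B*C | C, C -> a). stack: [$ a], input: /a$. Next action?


'a' on top is the handle for C -> a
Action: reduce (C -> a)


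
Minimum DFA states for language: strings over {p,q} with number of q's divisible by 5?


Track (count of q) mod 5: states 0..4, accept at 0
Minimal DFA: 5 states


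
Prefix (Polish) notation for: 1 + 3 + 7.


left-to-right (same/higher precedence on left): tree is (+ (+ 1 3) 7)
Prefix: + + 1 3 7


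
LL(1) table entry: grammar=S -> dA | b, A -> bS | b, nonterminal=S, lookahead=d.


For [S, d]: 'd' ∈ FIRST(dA)
Entry: S -> dA


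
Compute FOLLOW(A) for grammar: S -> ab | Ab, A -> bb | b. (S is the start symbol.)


$ ∈ FOLLOW(S). For each A -> αBβ: add FIRST(β)\{ε} to FOLLOW(B); if β nullable, add FOLLOW(A).
FOLLOW(A) = {b}


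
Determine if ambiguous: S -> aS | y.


right-linear, alternatives start with distinct terminals 'a' vs 'y': unique leftmost derivation
Unambiguous


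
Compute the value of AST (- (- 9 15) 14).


Evaluate inner: (- 9 15) = -6
Evaluate root: (- -6 14) = -20
Result: -20


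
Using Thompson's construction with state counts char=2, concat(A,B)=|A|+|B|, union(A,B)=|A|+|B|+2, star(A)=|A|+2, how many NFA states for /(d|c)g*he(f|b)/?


Syntax tree has 7 char leaf(s), 2 union(s), 1 star(s)
chars contribute 7×2 = 14; each union adds +2; each star adds +2
Total: 14 + 4 + 2 = 20 states


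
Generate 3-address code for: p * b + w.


Break into single-operator statements:
t1 = p * b
t2 = t1 + w


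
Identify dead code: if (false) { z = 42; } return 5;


condition is constant false, so the whole block is unreachable
Dead: 'if (false) { z = 42; }'


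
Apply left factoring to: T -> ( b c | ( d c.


Common prefix: '('
Factored: T -> ( T', T' -> b c | d c


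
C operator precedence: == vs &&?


'==' is equality (level 6); '&&' is logical AND (level 2)
Higher level binds tighter
'==' has higher precedence than '&&'


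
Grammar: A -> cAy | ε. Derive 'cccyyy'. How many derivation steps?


Derivation: A => cAy => ccAyy => cccAyyy => cccyyy
Steps: 4


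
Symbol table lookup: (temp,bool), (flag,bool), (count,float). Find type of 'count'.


Lookup 'count' → type float


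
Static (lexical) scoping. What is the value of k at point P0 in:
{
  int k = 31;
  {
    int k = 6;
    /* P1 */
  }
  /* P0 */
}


k declared in the same block as P0
k = 31


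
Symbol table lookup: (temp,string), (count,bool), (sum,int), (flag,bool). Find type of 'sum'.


Lookup 'sum' → type int


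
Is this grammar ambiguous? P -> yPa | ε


balanced y^n…a^n: each string has a unique parse
Unambiguous


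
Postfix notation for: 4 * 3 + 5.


Left to right (same or higher precedence on left)
Postfix: 4 3 * 5 +


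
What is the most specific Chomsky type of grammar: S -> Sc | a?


Left-linear: every RHS is a terminal or one nonterminal followed by a terminal
Classification: Type 3 (Regular)


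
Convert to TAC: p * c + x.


Break into single-operator statements:
t1 = p * c
t2 = t1 + x


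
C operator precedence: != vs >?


'>' is relational (level 7); '!=' is equality (level 6)
Higher level binds tighter
'>' has higher precedence than '!='


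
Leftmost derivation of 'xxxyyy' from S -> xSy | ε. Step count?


Derivation: S => xSy => xxSyy => xxxSyyy => xxxyyy
Steps: 4


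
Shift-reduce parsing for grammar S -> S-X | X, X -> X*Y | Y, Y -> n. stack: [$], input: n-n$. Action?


no handle on stack; shift 'n'
Action: shift


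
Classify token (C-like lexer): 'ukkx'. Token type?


Pattern: letter/underscore followed by alphanumerics, not a keyword
Type: IDENTIFIER


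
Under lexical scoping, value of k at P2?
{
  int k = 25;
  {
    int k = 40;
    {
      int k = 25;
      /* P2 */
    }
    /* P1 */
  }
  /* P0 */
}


k declared in the same block as P2
k = 25


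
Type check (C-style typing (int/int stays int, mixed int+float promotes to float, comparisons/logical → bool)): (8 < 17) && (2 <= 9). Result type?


Operand types: bool && bool
Rule: logical operators take bool operands and yield bool
Result type: bool


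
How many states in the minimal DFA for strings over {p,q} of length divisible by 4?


Track length mod 4: states 0..3, accept at 0
Minimal DFA: 4 states


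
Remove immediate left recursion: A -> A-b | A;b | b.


Left-recursive alternatives: A-b, A;b; non-recursive: b
Introduce A': A -> bA', A' -> -bA' | ;bA' | ε


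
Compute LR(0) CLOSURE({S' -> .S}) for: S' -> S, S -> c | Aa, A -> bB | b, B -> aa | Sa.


Start: S' -> .S
For each item with dot before a nonterminal B, add B -> .γ for every B-production
Closure: [S' -> .S, S -> .c, S -> .Aa, A -> .bB, A -> .b]


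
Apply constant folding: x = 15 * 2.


15 * 2 = 30 at compile time
Optimized: x = 30


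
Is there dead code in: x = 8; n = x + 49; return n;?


x is read by n's definition; n is returned
No dead code


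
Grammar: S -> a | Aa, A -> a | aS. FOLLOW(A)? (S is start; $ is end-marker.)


$ ∈ FOLLOW(S). For each A -> αBβ: add FIRST(β)\{ε} to FOLLOW(B); if β nullable, add FOLLOW(A).
FOLLOW(A) = {a}


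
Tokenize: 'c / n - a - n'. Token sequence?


Scan left to right, longest-match per lexeme
Tokens: ID(c), OP(/), ID(n), OP(-), ID(a), OP(-), ID(n)


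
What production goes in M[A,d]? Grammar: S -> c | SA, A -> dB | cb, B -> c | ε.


For [A, d]: 'd' ∈ FIRST(dB)
Entry: A -> dB


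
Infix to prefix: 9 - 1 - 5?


left-to-right (same/higher precedence on left): tree is (- (- 9 1) 5)
Prefix: - - 9 1 5


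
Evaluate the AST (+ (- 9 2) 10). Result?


Evaluate inner: (- 9 2) = 7
Evaluate root: (+ 7 10) = 17
Result: 17


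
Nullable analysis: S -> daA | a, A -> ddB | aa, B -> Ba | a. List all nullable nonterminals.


A nonterminal is nullable iff some alternative derives ε (directly, or every symbol in it is nullable)
Nullable: {}


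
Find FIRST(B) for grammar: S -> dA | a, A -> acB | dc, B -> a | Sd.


Per alternative of B: FIRST(a) = {a}; FIRST(Sd) = {a, d}
FIRST(B) = {a, d}


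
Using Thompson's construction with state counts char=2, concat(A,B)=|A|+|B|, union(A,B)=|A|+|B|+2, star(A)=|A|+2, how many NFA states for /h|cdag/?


Syntax tree has 5 char leaf(s), 1 union(s), 0 star(s)
chars contribute 5×2 = 10; each union adds +2; each star adds +2
Total: 10 + 2 + 0 = 12 states


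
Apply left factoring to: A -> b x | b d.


Common prefix: 'b'
Factored: A -> b A', A' -> x | d


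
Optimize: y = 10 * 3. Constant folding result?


10 * 3 = 30 at compile time
Optimized: y = 30


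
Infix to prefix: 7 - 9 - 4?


left-to-right (same/higher precedence on left): tree is (- (- 7 9) 4)
Prefix: - - 7 9 4


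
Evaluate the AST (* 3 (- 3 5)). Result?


Evaluate inner: (- 3 5) = -2
Evaluate root: (* 3 -2) = -6
Result: -6


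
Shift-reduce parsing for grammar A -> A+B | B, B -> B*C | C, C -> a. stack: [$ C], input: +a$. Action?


'C' (not preceded by B*) is the handle for B -> C
Action: reduce (B -> C)


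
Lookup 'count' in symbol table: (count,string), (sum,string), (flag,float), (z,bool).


Lookup 'count' → type string


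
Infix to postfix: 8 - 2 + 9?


Left to right (same or higher precedence on left)
Postfix: 8 2 - 9 +


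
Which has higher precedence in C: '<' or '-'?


'-' is additive (level 9); '<' is relational (level 7)
Higher level binds tighter
'-' has higher precedence than '<'


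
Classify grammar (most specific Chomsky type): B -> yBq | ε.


Single nonterminal LHS, but y^n q^n is not regular
Classification: Type 2 (Context-Free)


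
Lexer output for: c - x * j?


Scan left to right, longest-match per lexeme
Tokens: ID(c), OP(-), ID(x), OP(*), ID(j)


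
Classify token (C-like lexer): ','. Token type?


Pattern: delimiter/punctuation
Type: PUNCTUATION


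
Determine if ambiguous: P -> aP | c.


right-linear, alternatives start with distinct terminals 'a' vs 'c': unique leftmost derivation
Unambiguous


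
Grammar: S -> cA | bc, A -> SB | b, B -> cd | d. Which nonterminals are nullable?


A nonterminal is nullable iff some alternative derives ε (directly, or every symbol in it is nullable)
Nullable: {}


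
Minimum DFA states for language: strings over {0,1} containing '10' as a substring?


KMP-style automaton: 2 progress states + 1 absorbing accept = 3
Minimal DFA: 3 states


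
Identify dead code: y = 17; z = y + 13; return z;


y is read by z's definition; z is returned
No dead code


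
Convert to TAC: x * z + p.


Break into single-operator statements:
t1 = x * z
t2 = t1 + p


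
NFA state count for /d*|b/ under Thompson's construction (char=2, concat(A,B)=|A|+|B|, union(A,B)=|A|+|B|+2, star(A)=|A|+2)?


Syntax tree has 2 char leaf(s), 1 union(s), 1 star(s)
chars contribute 2×2 = 4; each union adds +2; each star adds +2
Total: 4 + 2 + 2 = 8 states


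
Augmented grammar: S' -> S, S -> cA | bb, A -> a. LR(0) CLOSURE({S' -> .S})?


Start: S' -> .S
For each item with dot before a nonterminal B, add B -> .γ for every B-production
Closure: [S' -> .S, S -> .cA, S -> .bb]


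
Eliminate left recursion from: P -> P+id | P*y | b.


Left-recursive alternatives: P+id, P*y; non-recursive: b
Introduce P': P -> bP', P' -> +idP' | *yP' | ε


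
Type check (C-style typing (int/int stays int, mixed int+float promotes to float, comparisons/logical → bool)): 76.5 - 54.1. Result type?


Operand types: float - float
Rule: mixed int/float promotes to float; int/int stays int
Result type: float


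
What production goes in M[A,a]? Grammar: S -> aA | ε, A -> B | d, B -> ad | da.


For [A, a]: 'a' ∈ FIRST(B)
Entry: A -> B


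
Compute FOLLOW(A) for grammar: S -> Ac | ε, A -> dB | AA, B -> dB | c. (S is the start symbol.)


$ ∈ FOLLOW(S). For each A -> αBβ: add FIRST(β)\{ε} to FOLLOW(B); if β nullable, add FOLLOW(A).
FOLLOW(A) = {c, d}


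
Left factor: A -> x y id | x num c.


Common prefix: 'x'
Factored: A -> x A', A' -> y id | num c


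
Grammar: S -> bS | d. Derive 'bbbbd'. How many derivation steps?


Derivation: S => bS => bbS => bbbS => bbbbS => bbbbd
Steps: 5


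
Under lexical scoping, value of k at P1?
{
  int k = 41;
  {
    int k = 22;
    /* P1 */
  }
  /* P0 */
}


k declared in the same block as P1
k = 22


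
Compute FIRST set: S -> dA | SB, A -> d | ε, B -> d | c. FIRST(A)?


Per alternative of A: FIRST(d) = {d}; FIRST(ε) = {ε}
FIRST(A) = {d, ε}


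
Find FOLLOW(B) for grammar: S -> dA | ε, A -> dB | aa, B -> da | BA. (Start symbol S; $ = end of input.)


$ ∈ FOLLOW(S). For each A -> αBβ: add FIRST(β)\{ε} to FOLLOW(B); if β nullable, add FOLLOW(A).
FOLLOW(B) = {$, a, d}


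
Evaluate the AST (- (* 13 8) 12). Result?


Evaluate inner: (* 13 8) = 104
Evaluate root: (- 104 12) = 92
Result: 92


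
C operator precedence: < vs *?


'*' is multiplicative (level 10); '<' is relational (level 7)
Higher level binds tighter
'*' has higher precedence than '<'


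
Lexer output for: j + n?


Scan left to right, longest-match per lexeme
Tokens: ID(j), OP(+), ID(n)


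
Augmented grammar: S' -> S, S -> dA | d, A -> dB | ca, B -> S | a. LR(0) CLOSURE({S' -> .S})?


Start: S' -> .S
For each item with dot before a nonterminal B, add B -> .γ for every B-production
Closure: [S' -> .S, S -> .dA, S -> .d]


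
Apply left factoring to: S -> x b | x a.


Common prefix: 'x'
Factored: S -> x S', S' -> b | a


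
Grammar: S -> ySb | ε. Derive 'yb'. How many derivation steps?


Derivation: S => ySb => yb
Steps: 2


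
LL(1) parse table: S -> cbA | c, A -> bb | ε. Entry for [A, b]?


For [A, b]: 'b' ∈ FIRST(bb)
Entry: A -> bb


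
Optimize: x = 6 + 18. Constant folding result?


6 + 18 = 24 at compile time
Optimized: x = 24


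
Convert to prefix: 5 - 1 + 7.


left-to-right (same/higher precedence on left): tree is (+ (- 5 1) 7)
Prefix: + - 5 1 7


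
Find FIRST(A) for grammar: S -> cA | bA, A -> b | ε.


Per alternative of A: FIRST(b) = {b}; FIRST(ε) = {ε}
FIRST(A) = {b, ε}


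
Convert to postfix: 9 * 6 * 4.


Left to right (same or higher precedence on left)
Postfix: 9 6 * 4 *


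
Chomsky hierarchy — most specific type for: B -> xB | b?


Right-linear: every RHS is a terminal or a terminal followed by one nonterminal
Classification: Type 3 (Regular)


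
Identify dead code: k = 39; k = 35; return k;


first assignment to k is overwritten before any read
Dead: 'k = 39'


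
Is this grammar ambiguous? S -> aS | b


right-linear, alternatives start with distinct terminals 'a' vs 'b': unique leftmost derivation
Unambiguous


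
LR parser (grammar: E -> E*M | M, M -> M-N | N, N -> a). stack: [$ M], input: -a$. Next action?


shift '-' to continue M -> M-N
Action: shift


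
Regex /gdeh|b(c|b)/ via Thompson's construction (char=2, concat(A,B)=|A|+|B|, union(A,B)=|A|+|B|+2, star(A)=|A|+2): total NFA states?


Syntax tree has 7 char leaf(s), 2 union(s), 0 star(s)
chars contribute 7×2 = 14; each union adds +2; each star adds +2
Total: 14 + 4 + 0 = 18 states


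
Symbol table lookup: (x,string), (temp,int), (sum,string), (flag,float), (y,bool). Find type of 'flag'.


Lookup 'flag' → type float


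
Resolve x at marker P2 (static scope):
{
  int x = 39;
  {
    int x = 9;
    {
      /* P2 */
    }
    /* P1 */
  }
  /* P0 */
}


P2's block does not declare x; resolves to the enclosing declaration at depth 1
x = 9


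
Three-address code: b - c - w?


Break into single-operator statements:
t1 = b - c
t2 = t1 - w


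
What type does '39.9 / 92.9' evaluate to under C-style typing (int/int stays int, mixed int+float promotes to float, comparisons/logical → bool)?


Operand types: float / float
Rule: mixed int/float promotes to float; int/int stays int
Result type: float


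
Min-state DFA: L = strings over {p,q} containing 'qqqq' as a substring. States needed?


KMP-style automaton: 4 progress states + 1 absorbing accept = 5
Minimal DFA: 5 states


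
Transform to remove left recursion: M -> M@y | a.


Left-recursive alternatives: M@y; non-recursive: a
Introduce M': M -> aM', M' -> @yM' | ε


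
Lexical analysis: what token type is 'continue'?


Pattern: reserved word
Type: KEYWORD


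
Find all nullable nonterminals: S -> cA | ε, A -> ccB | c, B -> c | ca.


A nonterminal is nullable iff some alternative derives ε (directly, or every symbol in it is nullable)
Nullable: {S}


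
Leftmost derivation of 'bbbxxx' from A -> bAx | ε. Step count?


Derivation: A => bAx => bbAxx => bbbAxxx => bbbxxx
Steps: 4


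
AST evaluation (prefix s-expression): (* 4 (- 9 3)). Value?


Evaluate inner: (- 9 3) = 6
Evaluate root: (* 4 6) = 24
Result: 24


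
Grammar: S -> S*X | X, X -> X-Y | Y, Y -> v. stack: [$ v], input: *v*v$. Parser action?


'v' on top is the handle for Y -> v
Action: reduce (Y -> v)


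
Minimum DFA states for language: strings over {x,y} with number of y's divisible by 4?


Track (count of y) mod 4: states 0..3, accept at 0
Minimal DFA: 4 states


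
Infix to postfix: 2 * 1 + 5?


Left to right (same or higher precedence on left)
Postfix: 2 1 * 5 +


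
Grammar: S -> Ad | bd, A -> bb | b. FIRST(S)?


Per alternative of S: FIRST(Ad) = {b}; FIRST(bd) = {b}
FIRST(S) = {b}


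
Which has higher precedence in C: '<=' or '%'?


'%' is multiplicative (level 10); '<=' is relational (level 7)
Higher level binds tighter
'%' has higher precedence than '<='


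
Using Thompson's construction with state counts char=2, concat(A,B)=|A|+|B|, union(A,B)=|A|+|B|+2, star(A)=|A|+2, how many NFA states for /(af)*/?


Syntax tree has 2 char leaf(s), 0 union(s), 1 star(s)
chars contribute 2×2 = 4; each union adds +2; each star adds +2
Total: 4 + 0 + 2 = 6 states


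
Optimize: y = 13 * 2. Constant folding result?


13 * 2 = 26 at compile time
Optimized: y = 26


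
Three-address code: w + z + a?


Break into single-operator statements:
t1 = w + z
t2 = t1 + a


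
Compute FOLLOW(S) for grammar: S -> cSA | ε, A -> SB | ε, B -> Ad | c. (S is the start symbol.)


$ ∈ FOLLOW(S). For each A -> αBβ: add FIRST(β)\{ε} to FOLLOW(B); if β nullable, add FOLLOW(A).
FOLLOW(S) = {$, c, d}


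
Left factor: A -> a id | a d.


Common prefix: 'a'
Factored: A -> a A', A' -> id | d
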